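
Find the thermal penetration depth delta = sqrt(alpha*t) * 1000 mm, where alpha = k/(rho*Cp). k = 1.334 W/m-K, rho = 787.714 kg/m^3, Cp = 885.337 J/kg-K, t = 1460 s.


alpha = 1.334 / (787.714 * 885.337) = 1.9128e-06 m^2/s
alpha * t = 0.0027927
delta = sqrt(0.0027927) * 1000 = 52.846 mm

52.846 mm


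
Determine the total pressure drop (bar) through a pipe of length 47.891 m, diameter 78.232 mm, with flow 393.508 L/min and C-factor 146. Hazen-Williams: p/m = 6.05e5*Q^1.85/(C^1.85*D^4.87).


Q^1.85 = 63192
C^1.85 = 10094
D^4.87 = 1.6626e+09
p/m = 0.0022782 bar/m
p_total = 0.0022782 * 47.891 = 0.10910 bar

0.10910 bar


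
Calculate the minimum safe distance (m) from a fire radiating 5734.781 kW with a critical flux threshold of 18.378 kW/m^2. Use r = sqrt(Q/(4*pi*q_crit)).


4*pi*q_crit = 230.94
Q/(4*pi*q_crit) = 24.832
r = sqrt(24.832) = 4.9832 m

4.9832 m


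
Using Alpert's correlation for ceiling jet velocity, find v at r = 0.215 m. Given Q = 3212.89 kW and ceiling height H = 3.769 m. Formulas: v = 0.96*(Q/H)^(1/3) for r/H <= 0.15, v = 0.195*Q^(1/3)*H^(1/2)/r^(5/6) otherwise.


r/H = 0.215 / 3.769 = 0.057044
r/H <= 0.15, so v = 0.96*(Q/H)^(1/3)
Q/H = 852.45
(Q/H)^(1/3) = 9.4818
v = 0.96 * 9.4818 = 9.1025 m/s

9.1025 m/s


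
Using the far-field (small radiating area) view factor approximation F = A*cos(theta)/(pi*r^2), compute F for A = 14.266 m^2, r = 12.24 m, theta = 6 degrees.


cos(6 deg) = 0.99452
pi*r^2 = 470.67
F = 14.266 * 0.99452 / 470.67 = 0.030144

0.030144


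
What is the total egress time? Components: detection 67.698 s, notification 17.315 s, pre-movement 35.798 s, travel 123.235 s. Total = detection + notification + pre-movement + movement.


Total = 67.698 + 17.315 + 35.798 + 123.235 = 244.046 s

244.046 s


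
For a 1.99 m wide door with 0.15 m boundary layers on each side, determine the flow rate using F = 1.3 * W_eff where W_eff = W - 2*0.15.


W_eff = 1.99 - 0.30 = 1.69 m
F = 1.3 * 1.69 = 2.197 persons/s

2.197 persons/s


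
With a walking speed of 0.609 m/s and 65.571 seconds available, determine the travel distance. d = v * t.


d = 0.609 * 65.571 = 39.933 m

39.933 m


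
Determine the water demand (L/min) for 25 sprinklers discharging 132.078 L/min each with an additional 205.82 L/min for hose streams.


Sprinkler demand = 25 * 132.078 = 3301.95 L/min
Total = 3301.95 + 205.82 = 3507.77 L/min

3507.77 L/min


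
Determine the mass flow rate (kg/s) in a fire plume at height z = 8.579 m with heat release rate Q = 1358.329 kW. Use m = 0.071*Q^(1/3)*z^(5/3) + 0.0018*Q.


Q^(1/3) = 11.075
z^(5/3) = 35.952
First term = 0.071 * 11.075 * 35.952 = 28.270
Second term = 0.0018 * 1358.329 = 2.4450
m = 30.715 kg/s

30.715 kg/s


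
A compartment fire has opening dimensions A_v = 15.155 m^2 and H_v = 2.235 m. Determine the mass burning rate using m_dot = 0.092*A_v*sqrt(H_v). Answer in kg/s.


sqrt(H_v) = 1.4950
m_dot = 0.092 * 15.155 * 1.4950 = 2.0844 kg/s

2.0844 kg/s


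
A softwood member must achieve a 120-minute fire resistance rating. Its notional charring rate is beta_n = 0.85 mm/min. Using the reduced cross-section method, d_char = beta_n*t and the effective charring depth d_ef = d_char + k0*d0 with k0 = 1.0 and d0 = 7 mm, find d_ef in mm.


d_char = 0.85 * 120 = 102 mm
d_ef = 102 + 1.0*7 = 109 mm

109 mm


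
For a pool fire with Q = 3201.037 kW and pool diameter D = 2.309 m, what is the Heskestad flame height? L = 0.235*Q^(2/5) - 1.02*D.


Q^(2/5) = 25.242
0.235 * Q^(2/5) = 5.9318
1.02 * D = 2.3552
L = 3.5766 m

3.5766 m


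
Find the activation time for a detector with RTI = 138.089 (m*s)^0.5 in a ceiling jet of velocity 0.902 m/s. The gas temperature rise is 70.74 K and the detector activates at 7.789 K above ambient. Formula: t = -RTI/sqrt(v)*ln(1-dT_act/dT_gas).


dT_act/dT_gas = 0.11011
ln(1 - 0.11011) = -0.11665
t = -138.089 / sqrt(0.902) * -0.11665 = 16.961 s

16.961 s


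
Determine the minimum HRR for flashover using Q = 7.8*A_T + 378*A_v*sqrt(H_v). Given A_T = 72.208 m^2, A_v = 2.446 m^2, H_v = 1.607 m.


7.8*A_T = 563.22
sqrt(H_v) = 1.2677
378*A_v*sqrt(H_v) = 1172.1
Q = 563.22 + 1172.1 = 1735.3 kW

1735.3 kW


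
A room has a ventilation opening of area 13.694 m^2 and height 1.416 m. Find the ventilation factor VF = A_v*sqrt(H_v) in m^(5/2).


sqrt(H_v) = 1.1900
VF = 13.694 * 1.1900 = 16.295 m^(5/2)

16.295 m^(5/2)


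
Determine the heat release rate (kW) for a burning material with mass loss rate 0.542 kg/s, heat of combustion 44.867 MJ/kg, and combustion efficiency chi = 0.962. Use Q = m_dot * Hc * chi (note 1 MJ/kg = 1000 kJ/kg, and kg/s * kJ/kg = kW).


Hc = 44.867 MJ/kg = 44.867 * 1000 kJ/kg = 44867 kJ/kg
Q = 0.542 kg/s * 44867 kJ/kg * 0.962 = 23394 kW

23394 kW


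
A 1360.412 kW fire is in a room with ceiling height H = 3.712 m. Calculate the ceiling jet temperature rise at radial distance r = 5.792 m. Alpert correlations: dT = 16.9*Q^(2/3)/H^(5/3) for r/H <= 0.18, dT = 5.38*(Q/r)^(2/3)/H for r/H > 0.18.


r/H = 5.792 / 3.712 = 1.5603
r/H > 0.18, so dT = 5.38*(Q/r)^(2/3)/H
Q/r = 234.88
(Q/r)^(2/3) = 38.068
dT = 5.38 * 38.068 / 3.712 = 55.174 K

55.174 K


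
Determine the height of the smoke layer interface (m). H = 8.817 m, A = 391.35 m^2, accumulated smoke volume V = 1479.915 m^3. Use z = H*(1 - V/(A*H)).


V/(A*H) = 0.42889
1 - 0.42889 = 0.57111
z = 8.817 * 0.57111 = 5.0354 m

5.0354 m


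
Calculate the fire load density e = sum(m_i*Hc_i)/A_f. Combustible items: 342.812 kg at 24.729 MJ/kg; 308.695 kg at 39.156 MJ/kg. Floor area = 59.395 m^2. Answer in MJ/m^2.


Total energy = 342.812*24.729 + 308.695*39.156
= 8477.398 + 12087.26
= 20564.66 MJ
e = 20564.66 / 59.395 = 346.24 MJ/m^2

346.24 MJ/m^2


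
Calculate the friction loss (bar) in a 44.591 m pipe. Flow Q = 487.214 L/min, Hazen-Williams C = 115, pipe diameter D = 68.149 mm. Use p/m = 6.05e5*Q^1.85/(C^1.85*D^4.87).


Q^1.85 = 93817
C^1.85 = 6490.7
D^4.87 = 8.4908e+08
p/m = 0.010299 bar/m
p_total = 0.010299 * 44.591 = 0.45925 bar

0.45925 bar


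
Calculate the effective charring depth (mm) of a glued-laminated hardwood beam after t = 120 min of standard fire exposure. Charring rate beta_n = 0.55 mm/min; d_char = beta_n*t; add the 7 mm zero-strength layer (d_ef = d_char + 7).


d_char = 0.55 * 120 = 66 mm
d_ef = 66 + 1.0*7 = 73 mm

73 mm


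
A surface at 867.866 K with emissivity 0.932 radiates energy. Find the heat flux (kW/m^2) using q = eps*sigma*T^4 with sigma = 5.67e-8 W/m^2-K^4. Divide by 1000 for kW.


T^4 = 5.6730e+11
q = 0.932 * 5.67e-8 * 5.6730e+11 / 1000 = 29.978 kW/m^2

29.978 kW/m^2


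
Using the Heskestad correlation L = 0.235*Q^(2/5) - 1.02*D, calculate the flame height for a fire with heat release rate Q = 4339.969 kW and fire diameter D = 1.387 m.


Q^(2/5) = 28.510
0.235 * Q^(2/5) = 6.6998
1.02 * D = 1.4147
L = 5.2851 m

5.2851 m


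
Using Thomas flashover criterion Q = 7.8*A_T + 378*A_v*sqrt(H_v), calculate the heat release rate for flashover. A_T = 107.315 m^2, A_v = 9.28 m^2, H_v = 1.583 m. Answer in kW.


7.8*A_T = 837.057
sqrt(H_v) = 1.2582
378*A_v*sqrt(H_v) = 4413.5
Q = 837.057 + 4413.5 = 5250.5 kW

5250.5 kW


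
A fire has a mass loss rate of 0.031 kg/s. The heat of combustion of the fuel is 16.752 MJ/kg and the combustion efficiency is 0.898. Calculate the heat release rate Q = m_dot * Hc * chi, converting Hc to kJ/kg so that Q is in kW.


Hc = 16.752 MJ/kg = 16.752 * 1000 kJ/kg = 16752 kJ/kg
Q = 0.031 kg/s * 16752 kJ/kg * 0.898 = 466.34 kW

466.34 kW


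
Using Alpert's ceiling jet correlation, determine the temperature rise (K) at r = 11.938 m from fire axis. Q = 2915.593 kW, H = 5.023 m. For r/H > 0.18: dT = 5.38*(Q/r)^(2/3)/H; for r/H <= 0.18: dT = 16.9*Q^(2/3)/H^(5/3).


r/H = 11.938 / 5.023 = 2.3767
r/H > 0.18, so dT = 5.38*(Q/r)^(2/3)/H
Q/r = 244.23
(Q/r)^(2/3) = 39.072
dT = 5.38 * 39.072 / 5.023 = 41.849 K

41.849 K


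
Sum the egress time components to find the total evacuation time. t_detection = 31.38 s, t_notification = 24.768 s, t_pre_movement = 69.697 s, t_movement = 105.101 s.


Total = 31.38 + 24.768 + 69.697 + 105.101 = 230.946 s

230.946 s


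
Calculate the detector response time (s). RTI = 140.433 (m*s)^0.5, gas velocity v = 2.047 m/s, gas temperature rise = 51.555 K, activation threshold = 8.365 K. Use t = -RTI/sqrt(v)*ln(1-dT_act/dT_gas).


dT_act/dT_gas = 0.16225
ln(1 - 0.16225) = -0.17704
t = -140.433 / sqrt(2.047) * -0.17704 = 17.377 s

17.377 s


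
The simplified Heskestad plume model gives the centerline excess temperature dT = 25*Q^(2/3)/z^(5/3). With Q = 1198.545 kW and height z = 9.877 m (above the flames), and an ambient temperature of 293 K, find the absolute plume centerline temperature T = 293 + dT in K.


Q^(2/3) = 112.83
z^(5/3) = 45.468
dT = 25 * 112.83 / 45.468 = 62.039 K
T = 293 + 62.039 = 355.04 K

355.04 K


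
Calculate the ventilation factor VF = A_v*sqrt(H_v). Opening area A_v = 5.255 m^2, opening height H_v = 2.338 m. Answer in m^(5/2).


sqrt(H_v) = 1.5291
VF = 5.255 * 1.5291 = 8.0352 m^(5/2)

8.0352 m^(5/2)


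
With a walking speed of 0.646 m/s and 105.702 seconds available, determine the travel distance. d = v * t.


d = 0.646 * 105.702 = 68.283 m

68.283 m


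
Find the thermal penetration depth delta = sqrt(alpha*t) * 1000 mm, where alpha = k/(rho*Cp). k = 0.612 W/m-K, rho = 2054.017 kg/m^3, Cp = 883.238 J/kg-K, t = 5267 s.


alpha = 0.612 / (2054.017 * 883.238) = 3.3734e-07 m^2/s
alpha * t = 0.0017768
delta = sqrt(0.0017768) * 1000 = 42.152 mm

42.152 mm


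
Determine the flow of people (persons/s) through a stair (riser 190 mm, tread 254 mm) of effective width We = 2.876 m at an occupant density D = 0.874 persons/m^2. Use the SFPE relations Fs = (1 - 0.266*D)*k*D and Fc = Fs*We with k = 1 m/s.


1 - 0.266*D = 1 - 0.266*0.874 = 0.76752
Fs = 0.76752 * 1 * 0.874 = 0.67081 persons/(s*m)
Fc = 0.67081 * 2.876 = 1.9292 persons/s

1.9292 persons/s


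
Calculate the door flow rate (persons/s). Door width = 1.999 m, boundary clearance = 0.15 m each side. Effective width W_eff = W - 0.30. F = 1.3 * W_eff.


W_eff = 1.999 - 0.30 = 1.699 m
F = 1.3 * 1.699 = 2.2087 persons/s

2.2087 persons/s


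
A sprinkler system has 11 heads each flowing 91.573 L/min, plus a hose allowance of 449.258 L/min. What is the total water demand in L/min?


Sprinkler demand = 11 * 91.573 = 1007.303 L/min
Total = 1007.303 + 449.258 = 1456.561 L/min

1456.561 L/min


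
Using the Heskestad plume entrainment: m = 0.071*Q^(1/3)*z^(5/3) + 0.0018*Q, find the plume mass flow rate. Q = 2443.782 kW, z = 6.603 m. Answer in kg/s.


Q^(1/3) = 13.470
z^(5/3) = 23.240
First term = 0.071 * 13.470 * 23.240 = 22.225
Second term = 0.0018 * 2443.782 = 4.3988
m = 26.624 kg/s

26.624 kg/s


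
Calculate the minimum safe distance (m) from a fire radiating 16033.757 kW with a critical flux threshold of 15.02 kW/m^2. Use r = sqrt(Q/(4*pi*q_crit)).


4*pi*q_crit = 188.75
Q/(4*pi*q_crit) = 84.948
r = sqrt(84.948) = 9.2167 m

9.2167 m


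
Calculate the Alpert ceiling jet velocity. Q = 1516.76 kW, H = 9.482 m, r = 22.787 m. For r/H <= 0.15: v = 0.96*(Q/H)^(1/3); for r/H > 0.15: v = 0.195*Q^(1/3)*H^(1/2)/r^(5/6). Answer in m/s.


r/H = 22.787 / 9.482 = 2.4032
r/H > 0.15, so v = 0.195*Q^(1/3)*H^(1/2)/r^(5/6)
Q^(1/3) = 11.490
H^(1/2) = 3.0793
r^(5/6) = 13.533
v = 0.195 * 11.490 * 3.0793 / 13.533 = 0.50978 m/s

0.50978 m/s


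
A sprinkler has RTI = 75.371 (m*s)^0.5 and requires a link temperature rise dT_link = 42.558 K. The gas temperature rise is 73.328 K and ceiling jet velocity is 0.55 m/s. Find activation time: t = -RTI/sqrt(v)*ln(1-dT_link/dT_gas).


dT_link/dT_gas = 0.58038
ln(1 - 0.58038) = -0.86840
t = -75.371 / sqrt(0.55) * -0.86840 = 88.256 s

88.256 s


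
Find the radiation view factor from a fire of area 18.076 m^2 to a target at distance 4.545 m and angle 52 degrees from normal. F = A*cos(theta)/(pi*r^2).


cos(52 deg) = 0.61566
pi*r^2 = 64.896
F = 18.076 * 0.61566 / 64.896 = 0.17149

0.17149


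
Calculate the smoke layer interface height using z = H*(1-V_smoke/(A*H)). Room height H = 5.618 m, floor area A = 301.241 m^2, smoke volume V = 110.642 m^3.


V/(A*H) = 0.065377
1 - 0.065377 = 0.93462
z = 5.618 * 0.93462 = 5.2507 m

5.2507 m


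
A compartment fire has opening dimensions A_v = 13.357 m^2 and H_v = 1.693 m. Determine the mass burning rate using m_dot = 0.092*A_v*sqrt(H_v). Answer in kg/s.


sqrt(H_v) = 1.3012
m_dot = 0.092 * 13.357 * 1.3012 = 1.5989 kg/s

1.5989 kg/s


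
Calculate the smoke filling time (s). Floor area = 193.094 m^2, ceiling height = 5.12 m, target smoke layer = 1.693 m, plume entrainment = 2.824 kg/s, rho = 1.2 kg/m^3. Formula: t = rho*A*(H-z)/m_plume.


H - z = 3.427 m
t = 1.2 * 193.094 * 3.427 / 2.824 = 281.19 s

281.19 s


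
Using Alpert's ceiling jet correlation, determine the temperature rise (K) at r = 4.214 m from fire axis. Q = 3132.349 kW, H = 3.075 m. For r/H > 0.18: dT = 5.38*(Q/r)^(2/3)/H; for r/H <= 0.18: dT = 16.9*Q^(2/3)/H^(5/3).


r/H = 4.214 / 3.075 = 1.3704
r/H > 0.18, so dT = 5.38*(Q/r)^(2/3)/H
Q/r = 743.32
(Q/r)^(2/3) = 82.057
dT = 5.38 * 82.057 / 3.075 = 143.57 K

143.57 K


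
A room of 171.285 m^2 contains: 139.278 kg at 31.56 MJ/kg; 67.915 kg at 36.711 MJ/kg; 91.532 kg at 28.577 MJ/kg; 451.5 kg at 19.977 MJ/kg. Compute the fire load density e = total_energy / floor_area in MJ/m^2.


Total energy = 139.278*31.56 + 67.915*36.711 + 91.532*28.577 + 451.5*19.977
= 4395.614 + 2493.228 + 2615.710 + 9019.615
= 18524.17 MJ
e = 18524.17 / 171.285 = 108.15 MJ/m^2

108.15 MJ/m^2


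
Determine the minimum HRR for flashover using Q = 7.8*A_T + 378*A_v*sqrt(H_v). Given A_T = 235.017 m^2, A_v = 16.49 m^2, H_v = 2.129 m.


7.8*A_T = 1833.1
sqrt(H_v) = 1.4591
378*A_v*sqrt(H_v) = 9094.9
Q = 1833.1 + 9094.9 = 10928 kW

10928 kW


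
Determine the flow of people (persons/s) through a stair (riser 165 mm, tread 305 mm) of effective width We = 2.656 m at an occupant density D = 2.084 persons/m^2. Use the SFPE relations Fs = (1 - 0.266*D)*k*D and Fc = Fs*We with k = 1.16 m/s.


1 - 0.266*D = 1 - 0.266*2.084 = 0.44566
Fs = 0.44566 * 1.16 * 2.084 = 1.0773 persons/(s*m)
Fc = 1.0773 * 2.656 = 2.8614 persons/s

2.8614 persons/s


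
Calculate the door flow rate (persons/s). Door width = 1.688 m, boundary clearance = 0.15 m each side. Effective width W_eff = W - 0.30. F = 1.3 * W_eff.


W_eff = 1.688 - 0.30 = 1.388 m
F = 1.3 * 1.388 = 1.8044 persons/s

1.8044 persons/s


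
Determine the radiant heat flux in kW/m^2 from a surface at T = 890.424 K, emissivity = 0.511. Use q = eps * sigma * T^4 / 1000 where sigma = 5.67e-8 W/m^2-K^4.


T^4 = 6.2862e+11
q = 0.511 * 5.67e-8 * 6.2862e+11 / 1000 = 18.213 kW/m^2

18.213 kW/m^2


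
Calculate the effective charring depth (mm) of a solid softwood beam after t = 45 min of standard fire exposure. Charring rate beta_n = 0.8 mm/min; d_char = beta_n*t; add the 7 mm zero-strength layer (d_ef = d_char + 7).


d_char = 0.8 * 45 = 36 mm
d_ef = 36 + 1.0*7 = 43 mm

43 mm


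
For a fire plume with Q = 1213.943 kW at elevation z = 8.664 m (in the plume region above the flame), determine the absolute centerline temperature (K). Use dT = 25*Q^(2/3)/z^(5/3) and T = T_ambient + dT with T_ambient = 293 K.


Q^(2/3) = 113.80
z^(5/3) = 36.548
dT = 25 * 113.80 / 36.548 = 77.841 K
T = 293 + 77.841 = 370.84 K

370.84 K


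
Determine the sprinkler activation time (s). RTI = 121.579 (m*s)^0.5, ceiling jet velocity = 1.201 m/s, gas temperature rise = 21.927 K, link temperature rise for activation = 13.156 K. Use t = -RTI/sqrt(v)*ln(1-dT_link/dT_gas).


dT_link/dT_gas = 0.59999
ln(1 - 0.59999) = -0.91627
t = -121.579 / sqrt(1.201) * -0.91627 = 101.65 s

101.65 s


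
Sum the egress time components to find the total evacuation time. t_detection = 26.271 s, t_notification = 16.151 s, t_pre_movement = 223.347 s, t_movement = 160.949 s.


Total = 26.271 + 16.151 + 223.347 + 160.949 = 426.718 s

426.718 s


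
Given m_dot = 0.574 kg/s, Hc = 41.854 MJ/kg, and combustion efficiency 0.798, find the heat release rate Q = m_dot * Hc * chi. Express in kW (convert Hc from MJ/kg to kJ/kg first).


Hc = 41.854 MJ/kg = 41.854 * 1000 kJ/kg = 41854 kJ/kg
Q = 0.574 kg/s * 41854 kJ/kg * 0.798 = 19171 kW

19171 kW


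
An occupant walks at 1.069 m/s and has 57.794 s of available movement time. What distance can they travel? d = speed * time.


d = 1.069 * 57.794 = 61.782 m

61.782 m


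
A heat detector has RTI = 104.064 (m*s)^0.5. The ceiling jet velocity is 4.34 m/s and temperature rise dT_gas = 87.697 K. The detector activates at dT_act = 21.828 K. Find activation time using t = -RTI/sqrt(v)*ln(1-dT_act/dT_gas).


dT_act/dT_gas = 0.24890
ln(1 - 0.24890) = -0.28622
t = -104.064 / sqrt(4.34) * -0.28622 = 14.297 s

14.297 s


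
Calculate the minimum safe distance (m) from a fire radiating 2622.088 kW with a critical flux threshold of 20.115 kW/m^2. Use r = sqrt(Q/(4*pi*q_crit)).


4*pi*q_crit = 252.77
Q/(4*pi*q_crit) = 10.373
r = sqrt(10.373) = 3.2208 m

3.2208 m


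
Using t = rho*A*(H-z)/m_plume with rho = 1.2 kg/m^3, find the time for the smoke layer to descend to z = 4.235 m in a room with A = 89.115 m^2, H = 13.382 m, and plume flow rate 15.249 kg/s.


H - z = 9.147 m
t = 1.2 * 89.115 * 9.147 / 15.249 = 64.146 s

64.146 s


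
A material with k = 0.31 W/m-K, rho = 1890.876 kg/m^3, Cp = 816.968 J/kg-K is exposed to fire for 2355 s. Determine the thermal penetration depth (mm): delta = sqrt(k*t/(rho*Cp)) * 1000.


alpha = 0.31 / (1890.876 * 816.968) = 2.0068e-07 m^2/s
alpha * t = 0.00047259
delta = sqrt(0.00047259) * 1000 = 21.739 mm

21.739 mm


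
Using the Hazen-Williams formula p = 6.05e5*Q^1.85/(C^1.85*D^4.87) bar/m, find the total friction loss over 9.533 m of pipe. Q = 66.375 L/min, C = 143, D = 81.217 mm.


Q^1.85 = 2348.1
C^1.85 = 9713.4
D^4.87 = 1.9952e+09
p/m = 7.3301e-05 bar/m
p_total = 7.3301e-05 * 9.533 = 0.00069878 bar

0.00069878 bar


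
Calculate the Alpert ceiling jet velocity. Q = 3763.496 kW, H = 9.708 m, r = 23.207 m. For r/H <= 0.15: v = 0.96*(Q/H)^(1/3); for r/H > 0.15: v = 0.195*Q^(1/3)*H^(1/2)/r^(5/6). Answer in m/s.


r/H = 23.207 / 9.708 = 2.3905
r/H > 0.15, so v = 0.195*Q^(1/3)*H^(1/2)/r^(5/6)
Q^(1/3) = 15.555
H^(1/2) = 3.1158
r^(5/6) = 13.741
v = 0.195 * 15.555 * 3.1158 / 13.741 = 0.68778 m/s

0.68778 m/s


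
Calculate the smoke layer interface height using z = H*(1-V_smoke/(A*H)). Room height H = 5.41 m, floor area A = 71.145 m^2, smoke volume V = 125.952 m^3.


V/(A*H) = 0.32724
1 - 0.32724 = 0.67276
z = 5.41 * 0.67276 = 3.6396 m

3.6396 m


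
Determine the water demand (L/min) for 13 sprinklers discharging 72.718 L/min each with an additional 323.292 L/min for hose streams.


Sprinkler demand = 13 * 72.718 = 945.334 L/min
Total = 945.334 + 323.292 = 1268.626 L/min

1268.626 L/min


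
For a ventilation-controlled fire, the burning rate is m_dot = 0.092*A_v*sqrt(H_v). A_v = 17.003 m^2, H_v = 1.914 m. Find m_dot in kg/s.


sqrt(H_v) = 1.3835
m_dot = 0.092 * 17.003 * 1.3835 = 2.1641 kg/s

2.1641 kg/s


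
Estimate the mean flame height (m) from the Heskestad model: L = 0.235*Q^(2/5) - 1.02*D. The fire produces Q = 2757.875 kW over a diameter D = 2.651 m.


Q^(2/5) = 23.781
0.235 * Q^(2/5) = 5.5885
1.02 * D = 2.7040
L = 2.8845 m

2.8845 m


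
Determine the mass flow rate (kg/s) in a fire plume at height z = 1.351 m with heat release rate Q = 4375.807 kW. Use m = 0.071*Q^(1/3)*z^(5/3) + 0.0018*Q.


Q^(1/3) = 16.356
z^(5/3) = 1.6510
First term = 0.071 * 16.356 * 1.6510 = 1.9174
Second term = 0.0018 * 4375.807 = 7.8765
m = 9.7938 kg/s

9.7938 kg/s


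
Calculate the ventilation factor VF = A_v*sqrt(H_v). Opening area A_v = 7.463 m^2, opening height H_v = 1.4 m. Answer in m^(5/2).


sqrt(H_v) = 1.1832
VF = 7.463 * 1.1832 = 8.8303 m^(5/2)

8.8303 m^(5/2)


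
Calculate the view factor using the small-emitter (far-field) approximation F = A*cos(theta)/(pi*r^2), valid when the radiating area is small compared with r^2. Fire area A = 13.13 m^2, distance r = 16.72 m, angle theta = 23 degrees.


cos(23 deg) = 0.92050
pi*r^2 = 878.26
F = 13.13 * 0.92050 / 878.26 = 0.013762

0.013762


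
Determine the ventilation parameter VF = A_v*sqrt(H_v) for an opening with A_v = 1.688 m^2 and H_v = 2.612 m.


sqrt(H_v) = 1.6162
VF = 1.688 * 1.6162 = 2.7281 m^(5/2)

2.7281 m^(5/2)


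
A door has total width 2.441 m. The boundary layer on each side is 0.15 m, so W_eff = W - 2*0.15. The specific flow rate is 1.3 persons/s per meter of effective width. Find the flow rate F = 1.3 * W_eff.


W_eff = 2.441 - 0.30 = 2.141 m
F = 1.3 * 2.141 = 2.7833 persons/s

2.7833 persons/s


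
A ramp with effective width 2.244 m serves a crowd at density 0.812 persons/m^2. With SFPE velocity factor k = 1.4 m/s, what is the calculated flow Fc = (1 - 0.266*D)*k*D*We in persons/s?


1 - 0.266*D = 1 - 0.266*0.812 = 0.78401
Fs = 0.78401 * 1.4 * 0.812 = 0.89126 persons/(s*m)
Fc = 0.89126 * 2.244 = 2.0000 persons/s

2.0000 persons/s


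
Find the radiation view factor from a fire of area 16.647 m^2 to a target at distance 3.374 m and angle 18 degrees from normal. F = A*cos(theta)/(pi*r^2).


cos(18 deg) = 0.95106
pi*r^2 = 35.764
F = 16.647 * 0.95106 / 35.764 = 0.44269

0.44269


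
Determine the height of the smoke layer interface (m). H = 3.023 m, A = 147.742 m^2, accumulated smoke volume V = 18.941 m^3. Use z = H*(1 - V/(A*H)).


V/(A*H) = 0.042409
1 - 0.042409 = 0.95759
z = 3.023 * 0.95759 = 2.8948 m

2.8948 m


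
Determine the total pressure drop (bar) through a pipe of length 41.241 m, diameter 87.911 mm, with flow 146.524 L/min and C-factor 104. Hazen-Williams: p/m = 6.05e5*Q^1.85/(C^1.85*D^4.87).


Q^1.85 = 10161
C^1.85 = 5389.0
D^4.87 = 2.9342e+09
p/m = 0.00038876 bar/m
p_total = 0.00038876 * 41.241 = 0.016033 bar

0.016033 bar


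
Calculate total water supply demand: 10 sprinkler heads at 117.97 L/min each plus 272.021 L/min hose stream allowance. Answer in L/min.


Sprinkler demand = 10 * 117.97 = 1179.7 L/min
Total = 1179.7 + 272.021 = 1451.721 L/min

1451.721 L/min


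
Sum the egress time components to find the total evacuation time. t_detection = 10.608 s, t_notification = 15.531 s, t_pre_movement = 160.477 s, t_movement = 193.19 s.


Total = 10.608 + 15.531 + 160.477 + 193.19 = 379.806 s

379.806 s


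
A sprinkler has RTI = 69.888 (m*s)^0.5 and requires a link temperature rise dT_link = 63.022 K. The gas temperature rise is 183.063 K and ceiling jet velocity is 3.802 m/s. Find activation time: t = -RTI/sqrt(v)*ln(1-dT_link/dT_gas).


dT_link/dT_gas = 0.34426
ln(1 - 0.34426) = -0.42200
t = -69.888 / sqrt(3.802) * -0.42200 = 15.125 s

15.125 s


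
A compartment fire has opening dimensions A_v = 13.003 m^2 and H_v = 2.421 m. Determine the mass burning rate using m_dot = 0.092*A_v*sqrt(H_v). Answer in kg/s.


sqrt(H_v) = 1.5560
m_dot = 0.092 * 13.003 * 1.5560 = 1.8614 kg/s

1.8614 kg/s


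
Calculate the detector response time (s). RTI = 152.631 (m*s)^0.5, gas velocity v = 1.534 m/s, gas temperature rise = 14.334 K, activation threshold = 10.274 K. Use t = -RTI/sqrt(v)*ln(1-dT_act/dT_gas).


dT_act/dT_gas = 0.71676
ln(1 - 0.71676) = -1.2615
t = -152.631 / sqrt(1.534) * -1.2615 = 155.45 s

155.45 s


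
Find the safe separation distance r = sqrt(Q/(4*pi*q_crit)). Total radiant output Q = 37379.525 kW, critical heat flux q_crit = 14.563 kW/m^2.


4*pi*q_crit = 183.00
Q/(4*pi*q_crit) = 204.26
r = sqrt(204.26) = 14.292 m

14.292 m


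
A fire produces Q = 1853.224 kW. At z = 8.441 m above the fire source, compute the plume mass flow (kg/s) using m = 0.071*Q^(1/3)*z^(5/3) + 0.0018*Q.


Q^(1/3) = 12.283
z^(5/3) = 34.994
First term = 0.071 * 12.283 * 34.994 = 30.518
Second term = 0.0018 * 1853.224 = 3.3358
m = 33.854 kg/s

33.854 kg/s


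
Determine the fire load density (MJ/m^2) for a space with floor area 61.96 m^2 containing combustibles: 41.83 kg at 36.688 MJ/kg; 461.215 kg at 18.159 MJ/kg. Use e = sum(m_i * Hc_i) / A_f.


Total energy = 41.83*36.688 + 461.215*18.159
= 1534.659 + 8375.203
= 9909.862 MJ
e = 9909.862 / 61.96 = 159.94 MJ/m^2

159.94 MJ/m^2


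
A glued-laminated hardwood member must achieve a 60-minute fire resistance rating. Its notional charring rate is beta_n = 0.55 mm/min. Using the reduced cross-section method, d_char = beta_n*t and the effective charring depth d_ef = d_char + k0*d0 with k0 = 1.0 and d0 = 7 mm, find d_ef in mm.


d_char = 0.55 * 60 = 33 mm
d_ef = 33 + 1.0*7 = 40 mm

40 mm


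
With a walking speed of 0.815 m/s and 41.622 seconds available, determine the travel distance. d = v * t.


d = 0.815 * 41.622 = 33.922 m

33.922 m


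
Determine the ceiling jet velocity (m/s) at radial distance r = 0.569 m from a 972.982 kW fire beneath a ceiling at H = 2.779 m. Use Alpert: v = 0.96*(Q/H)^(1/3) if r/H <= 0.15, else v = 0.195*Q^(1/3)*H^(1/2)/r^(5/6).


r/H = 0.569 / 2.779 = 0.20475
r/H > 0.15, so v = 0.195*Q^(1/3)*H^(1/2)/r^(5/6)
Q^(1/3) = 9.9091
H^(1/2) = 1.6670
r^(5/6) = 0.62507
v = 0.195 * 9.9091 * 1.6670 / 0.62507 = 5.1533 m/s

5.1533 m/s


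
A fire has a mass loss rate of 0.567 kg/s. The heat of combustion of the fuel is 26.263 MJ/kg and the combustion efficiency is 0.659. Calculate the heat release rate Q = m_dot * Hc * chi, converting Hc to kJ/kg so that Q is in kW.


Hc = 26.263 MJ/kg = 26.263 * 1000 kJ/kg = 26263 kJ/kg
Q = 0.567 kg/s * 26263 kJ/kg * 0.659 = 9813.2 kW

9813.2 kW


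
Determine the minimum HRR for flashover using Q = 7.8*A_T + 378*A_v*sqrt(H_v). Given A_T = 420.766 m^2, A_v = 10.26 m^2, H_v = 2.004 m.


7.8*A_T = 3282.0
sqrt(H_v) = 1.4156
378*A_v*sqrt(H_v) = 5490.2
Q = 3282.0 + 5490.2 = 8772.2 kW

8772.2 kW


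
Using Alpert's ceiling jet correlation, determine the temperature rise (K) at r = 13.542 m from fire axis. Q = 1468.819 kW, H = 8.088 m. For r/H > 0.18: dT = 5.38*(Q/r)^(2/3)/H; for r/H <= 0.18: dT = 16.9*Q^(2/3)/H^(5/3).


r/H = 13.542 / 8.088 = 1.6743
r/H > 0.18, so dT = 5.38*(Q/r)^(2/3)/H
Q/r = 108.46
(Q/r)^(2/3) = 22.743
dT = 5.38 * 22.743 / 8.088 = 15.129 K

15.129 K


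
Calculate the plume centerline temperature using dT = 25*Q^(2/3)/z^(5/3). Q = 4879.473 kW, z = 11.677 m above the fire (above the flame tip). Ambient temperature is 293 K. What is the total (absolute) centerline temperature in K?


Q^(2/3) = 287.68
z^(5/3) = 60.102
dT = 25 * 287.68 / 60.102 = 119.67 K
T = 293 + 119.67 = 412.67 K

412.67 K


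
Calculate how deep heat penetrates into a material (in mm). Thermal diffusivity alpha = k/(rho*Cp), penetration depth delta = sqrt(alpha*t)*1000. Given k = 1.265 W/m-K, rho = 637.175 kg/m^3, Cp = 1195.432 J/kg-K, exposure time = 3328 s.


alpha = 1.265 / (637.175 * 1195.432) = 1.6608e-06 m^2/s
alpha * t = 0.0055270
delta = sqrt(0.0055270) * 1000 = 74.344 mm

74.344 mm


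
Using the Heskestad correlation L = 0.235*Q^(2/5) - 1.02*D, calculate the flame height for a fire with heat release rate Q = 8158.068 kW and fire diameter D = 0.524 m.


Q^(2/5) = 36.697
0.235 * Q^(2/5) = 8.6239
1.02 * D = 0.53448
L = 8.0894 m

8.0894 m


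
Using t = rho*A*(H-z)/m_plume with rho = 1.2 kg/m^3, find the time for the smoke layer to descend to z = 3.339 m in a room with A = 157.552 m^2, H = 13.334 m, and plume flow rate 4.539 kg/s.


H - z = 9.995 m
t = 1.2 * 157.552 * 9.995 / 4.539 = 416.32 s

416.32 s


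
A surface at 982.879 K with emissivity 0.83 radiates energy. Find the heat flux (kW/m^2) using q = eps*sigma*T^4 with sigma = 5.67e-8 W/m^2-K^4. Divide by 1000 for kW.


T^4 = 9.3325e+11
q = 0.83 * 5.67e-8 * 9.3325e+11 / 1000 = 43.920 kW/m^2

43.920 kW/m^2


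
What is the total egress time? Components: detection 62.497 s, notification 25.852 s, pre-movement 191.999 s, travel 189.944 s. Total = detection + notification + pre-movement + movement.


Total = 62.497 + 25.852 + 191.999 + 189.944 = 470.292 s

470.292 s


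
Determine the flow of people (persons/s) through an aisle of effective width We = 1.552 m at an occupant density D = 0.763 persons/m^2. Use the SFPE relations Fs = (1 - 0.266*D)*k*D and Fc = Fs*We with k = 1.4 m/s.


1 - 0.266*D = 1 - 0.266*0.763 = 0.79704
Fs = 0.79704 * 1.4 * 0.763 = 0.85140 persons/(s*m)
Fc = 0.85140 * 1.552 = 1.3214 persons/s

1.3214 persons/s


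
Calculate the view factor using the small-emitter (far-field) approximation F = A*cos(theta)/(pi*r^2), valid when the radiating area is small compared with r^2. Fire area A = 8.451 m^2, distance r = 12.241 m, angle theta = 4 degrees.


cos(4 deg) = 0.99756
pi*r^2 = 470.74
F = 8.451 * 0.99756 / 470.74 = 0.017909

0.017909


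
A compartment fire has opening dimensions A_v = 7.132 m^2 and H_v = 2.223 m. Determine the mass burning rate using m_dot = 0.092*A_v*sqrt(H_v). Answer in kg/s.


sqrt(H_v) = 1.4910
m_dot = 0.092 * 7.132 * 1.4910 = 0.97829 kg/s

0.97829 kg/s


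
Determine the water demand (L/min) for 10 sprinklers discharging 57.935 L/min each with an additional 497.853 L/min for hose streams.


Sprinkler demand = 10 * 57.935 = 579.35 L/min
Total = 579.35 + 497.853 = 1077.203 L/min

1077.203 L/min


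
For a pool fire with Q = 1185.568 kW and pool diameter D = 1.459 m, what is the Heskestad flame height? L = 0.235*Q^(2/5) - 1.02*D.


Q^(2/5) = 16.966
0.235 * Q^(2/5) = 3.9869
1.02 * D = 1.4882
L = 2.4987 m

2.4987 m


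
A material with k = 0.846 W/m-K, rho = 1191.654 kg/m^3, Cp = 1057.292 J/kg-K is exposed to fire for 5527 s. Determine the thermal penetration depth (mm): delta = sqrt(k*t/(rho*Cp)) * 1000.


alpha = 0.846 / (1191.654 * 1057.292) = 6.7147e-07 m^2/s
alpha * t = 0.0037112
delta = sqrt(0.0037112) * 1000 = 60.920 mm

60.920 mm


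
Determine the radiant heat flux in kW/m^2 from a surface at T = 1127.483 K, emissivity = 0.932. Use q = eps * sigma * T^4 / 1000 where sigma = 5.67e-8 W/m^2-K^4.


T^4 = 1.6160e+12
q = 0.932 * 5.67e-8 * 1.6160e+12 / 1000 = 85.396 kW/m^2

85.396 kW/m^2


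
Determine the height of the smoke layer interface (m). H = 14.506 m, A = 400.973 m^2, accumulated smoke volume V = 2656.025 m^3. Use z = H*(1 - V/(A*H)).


V/(A*H) = 0.45664
1 - 0.45664 = 0.54336
z = 14.506 * 0.54336 = 7.8821 m

7.8821 m


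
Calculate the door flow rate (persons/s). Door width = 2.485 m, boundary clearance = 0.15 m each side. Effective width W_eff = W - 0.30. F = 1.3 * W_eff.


W_eff = 2.485 - 0.30 = 2.185 m
F = 1.3 * 2.185 = 2.8405 persons/s

2.8405 persons/s


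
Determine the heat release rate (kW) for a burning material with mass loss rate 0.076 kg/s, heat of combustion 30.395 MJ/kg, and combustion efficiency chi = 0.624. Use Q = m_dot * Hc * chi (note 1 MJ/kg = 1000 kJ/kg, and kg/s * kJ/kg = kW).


Hc = 30.395 MJ/kg = 30.395 * 1000 kJ/kg = 30395 kJ/kg
Q = 0.076 kg/s * 30395 kJ/kg * 0.624 = 1441.5 kW

1441.5 kW


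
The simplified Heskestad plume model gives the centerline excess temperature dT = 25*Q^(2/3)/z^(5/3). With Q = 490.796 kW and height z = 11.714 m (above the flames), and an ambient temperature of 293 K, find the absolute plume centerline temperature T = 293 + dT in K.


Q^(2/3) = 62.221
z^(5/3) = 60.419
dT = 25 * 62.221 / 60.419 = 25.745 K
T = 293 + 25.745 = 318.75 K

318.75 K


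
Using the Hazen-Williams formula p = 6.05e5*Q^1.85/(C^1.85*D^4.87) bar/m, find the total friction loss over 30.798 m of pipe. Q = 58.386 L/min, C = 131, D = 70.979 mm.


Q^1.85 = 1852.1
C^1.85 = 8259.5
D^4.87 = 1.0351e+09
p/m = 0.00013106 bar/m
p_total = 0.00013106 * 30.798 = 0.0040364 bar

0.0040364 bar


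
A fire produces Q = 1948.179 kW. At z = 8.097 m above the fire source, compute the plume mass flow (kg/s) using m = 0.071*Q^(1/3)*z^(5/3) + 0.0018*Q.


Q^(1/3) = 12.489
z^(5/3) = 32.649
First term = 0.071 * 12.489 * 32.649 = 28.952
Second term = 0.0018 * 1948.179 = 3.5067
m = 32.458 kg/s

32.458 kg/s


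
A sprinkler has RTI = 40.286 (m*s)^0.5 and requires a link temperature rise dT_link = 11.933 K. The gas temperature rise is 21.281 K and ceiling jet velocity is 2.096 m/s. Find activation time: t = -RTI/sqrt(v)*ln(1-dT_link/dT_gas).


dT_link/dT_gas = 0.56073
ln(1 - 0.56073) = -0.82265
t = -40.286 / sqrt(2.096) * -0.82265 = 22.892 s

22.892 s


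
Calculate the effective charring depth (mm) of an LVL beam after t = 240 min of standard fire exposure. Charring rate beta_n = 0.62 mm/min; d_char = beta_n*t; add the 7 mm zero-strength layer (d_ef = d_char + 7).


d_char = 0.62 * 240 = 148.8 mm
d_ef = 148.8 + 1.0*7 = 155.8 mm

155.8 mm


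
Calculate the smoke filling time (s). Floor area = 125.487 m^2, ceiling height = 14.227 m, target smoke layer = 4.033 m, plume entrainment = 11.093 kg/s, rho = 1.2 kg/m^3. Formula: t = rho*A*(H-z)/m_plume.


H - z = 10.194 m
t = 1.2 * 125.487 * 10.194 / 11.093 = 138.38 s

138.38 s


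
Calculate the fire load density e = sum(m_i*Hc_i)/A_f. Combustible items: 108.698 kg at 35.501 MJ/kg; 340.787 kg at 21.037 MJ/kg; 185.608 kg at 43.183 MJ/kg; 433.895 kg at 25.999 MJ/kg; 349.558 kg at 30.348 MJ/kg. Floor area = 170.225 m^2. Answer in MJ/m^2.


Total energy = 108.698*35.501 + 340.787*21.037 + 185.608*43.183 + 433.895*25.999 + 349.558*30.348
= 3858.888 + 7169.136 + 8015.110 + 11280.84 + 10608.39
= 40932.36 MJ
e = 40932.36 / 170.225 = 240.46 MJ/m^2

240.46 MJ/m^2


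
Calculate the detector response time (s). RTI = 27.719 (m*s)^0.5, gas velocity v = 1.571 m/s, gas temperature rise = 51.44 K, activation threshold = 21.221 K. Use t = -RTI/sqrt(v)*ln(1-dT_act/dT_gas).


dT_act/dT_gas = 0.41254
ln(1 - 0.41254) = -0.53195
t = -27.719 / sqrt(1.571) * -0.53195 = 11.764 s

11.764 s


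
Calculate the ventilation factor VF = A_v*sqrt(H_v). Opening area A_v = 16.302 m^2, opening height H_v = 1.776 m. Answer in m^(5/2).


sqrt(H_v) = 1.3327
VF = 16.302 * 1.3327 = 21.725 m^(5/2)

21.725 m^(5/2)


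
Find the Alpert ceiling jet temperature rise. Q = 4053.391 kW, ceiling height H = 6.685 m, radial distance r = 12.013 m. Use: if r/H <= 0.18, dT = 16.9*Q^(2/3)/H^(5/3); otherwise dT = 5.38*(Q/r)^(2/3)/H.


r/H = 12.013 / 6.685 = 1.7970
r/H > 0.18, so dT = 5.38*(Q/r)^(2/3)/H
Q/r = 337.42
(Q/r)^(2/3) = 48.467
dT = 5.38 * 48.467 / 6.685 = 39.005 K

39.005 K


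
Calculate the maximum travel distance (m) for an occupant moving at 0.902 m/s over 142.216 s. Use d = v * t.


d = 0.902 * 142.216 = 128.28 m

128.28 m


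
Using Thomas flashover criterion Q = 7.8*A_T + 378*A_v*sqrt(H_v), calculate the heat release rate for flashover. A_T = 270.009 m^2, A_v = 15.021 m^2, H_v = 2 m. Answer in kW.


7.8*A_T = 2106.1
sqrt(H_v) = 1.4142
378*A_v*sqrt(H_v) = 8029.8
Q = 2106.1 + 8029.8 = 10136 kW

10136 kW


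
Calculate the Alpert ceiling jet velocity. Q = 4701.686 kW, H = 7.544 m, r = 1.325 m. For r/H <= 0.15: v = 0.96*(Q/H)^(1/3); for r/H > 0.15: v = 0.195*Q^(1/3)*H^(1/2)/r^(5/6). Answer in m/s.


r/H = 1.325 / 7.544 = 0.17564
r/H > 0.15, so v = 0.195*Q^(1/3)*H^(1/2)/r^(5/6)
Q^(1/3) = 16.753
H^(1/2) = 2.7466
r^(5/6) = 1.2643
v = 0.195 * 16.753 * 2.7466 / 1.2643 = 7.0970 m/s

7.0970 m/s


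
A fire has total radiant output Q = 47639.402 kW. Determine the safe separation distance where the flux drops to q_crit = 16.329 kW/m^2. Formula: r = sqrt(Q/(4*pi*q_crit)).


4*pi*q_crit = 205.20
Q/(4*pi*q_crit) = 232.17
r = sqrt(232.17) = 15.237 m

15.237 m


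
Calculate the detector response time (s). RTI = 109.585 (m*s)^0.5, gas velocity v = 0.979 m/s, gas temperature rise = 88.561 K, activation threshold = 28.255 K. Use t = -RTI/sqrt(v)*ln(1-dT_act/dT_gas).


dT_act/dT_gas = 0.31905
ln(1 - 0.31905) = -0.38426
t = -109.585 / sqrt(0.979) * -0.38426 = 42.558 s

42.558 s


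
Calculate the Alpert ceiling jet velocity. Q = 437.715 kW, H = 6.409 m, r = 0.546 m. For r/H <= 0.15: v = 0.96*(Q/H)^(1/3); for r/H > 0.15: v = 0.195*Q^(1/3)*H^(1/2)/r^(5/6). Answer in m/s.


r/H = 0.546 / 6.409 = 0.085193
r/H <= 0.15, so v = 0.96*(Q/H)^(1/3)
Q/H = 68.297
(Q/H)^(1/3) = 4.0876
v = 0.96 * 4.0876 = 3.9241 m/s

3.9241 m/s


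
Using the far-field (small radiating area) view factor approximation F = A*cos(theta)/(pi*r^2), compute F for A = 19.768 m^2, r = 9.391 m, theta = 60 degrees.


cos(60 deg) = 0.5
pi*r^2 = 277.06
F = 19.768 * 0.5 / 277.06 = 0.035675

0.035675


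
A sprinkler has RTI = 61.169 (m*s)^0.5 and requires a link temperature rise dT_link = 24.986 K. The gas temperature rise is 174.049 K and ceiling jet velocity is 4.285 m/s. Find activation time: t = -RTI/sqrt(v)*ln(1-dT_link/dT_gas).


dT_link/dT_gas = 0.14356
ln(1 - 0.14356) = -0.15497
t = -61.169 / sqrt(4.285) * -0.15497 = 4.5793 s

4.5793 s


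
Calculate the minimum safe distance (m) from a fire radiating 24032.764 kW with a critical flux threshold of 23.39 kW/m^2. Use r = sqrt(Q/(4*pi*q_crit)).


4*pi*q_crit = 293.93
Q/(4*pi*q_crit) = 81.764
r = sqrt(81.764) = 9.0424 m

9.0424 m


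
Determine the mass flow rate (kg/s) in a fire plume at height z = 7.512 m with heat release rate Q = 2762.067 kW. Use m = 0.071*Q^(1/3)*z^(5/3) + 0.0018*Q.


Q^(1/3) = 14.031
z^(5/3) = 28.813
First term = 0.071 * 14.031 * 28.813 = 28.703
Second term = 0.0018 * 2762.067 = 4.9717
m = 33.675 kg/s

33.675 kg/s


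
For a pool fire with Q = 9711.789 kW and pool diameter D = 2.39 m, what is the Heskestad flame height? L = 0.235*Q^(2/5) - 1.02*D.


Q^(2/5) = 39.348
0.235 * Q^(2/5) = 9.2467
1.02 * D = 2.4378
L = 6.8089 m

6.8089 m


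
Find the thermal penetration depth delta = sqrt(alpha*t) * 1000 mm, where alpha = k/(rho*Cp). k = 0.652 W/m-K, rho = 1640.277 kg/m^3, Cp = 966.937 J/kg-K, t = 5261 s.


alpha = 0.652 / (1640.277 * 966.937) = 4.1109e-07 m^2/s
alpha * t = 0.0021627
delta = sqrt(0.0021627) * 1000 = 46.505 mm

46.505 mm


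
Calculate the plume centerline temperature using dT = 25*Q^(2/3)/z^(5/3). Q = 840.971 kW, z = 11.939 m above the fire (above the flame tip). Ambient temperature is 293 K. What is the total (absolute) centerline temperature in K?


Q^(2/3) = 89.095
z^(5/3) = 62.366
dT = 25 * 89.095 / 62.366 = 35.715 K
T = 293 + 35.715 = 328.71 K

328.71 K


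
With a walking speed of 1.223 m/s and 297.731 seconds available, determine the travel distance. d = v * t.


d = 1.223 * 297.731 = 364.13 m

364.13 m


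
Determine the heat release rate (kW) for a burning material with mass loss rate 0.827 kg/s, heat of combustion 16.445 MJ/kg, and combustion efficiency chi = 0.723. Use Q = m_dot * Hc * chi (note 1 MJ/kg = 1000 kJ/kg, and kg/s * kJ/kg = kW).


Hc = 16.445 MJ/kg = 16.445 * 1000 kJ/kg = 16445 kJ/kg
Q = 0.827 kg/s * 16445 kJ/kg * 0.723 = 9832.8 kW

9832.8 kW


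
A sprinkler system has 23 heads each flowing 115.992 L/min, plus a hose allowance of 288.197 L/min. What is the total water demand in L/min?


Sprinkler demand = 23 * 115.992 = 2667.816 L/min
Total = 2667.816 + 288.197 = 2956.013 L/min

2956.013 L/min


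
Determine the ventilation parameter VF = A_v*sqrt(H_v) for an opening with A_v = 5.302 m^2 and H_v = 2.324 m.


sqrt(H_v) = 1.5245
VF = 5.302 * 1.5245 = 8.0827 m^(5/2)

8.0827 m^(5/2)


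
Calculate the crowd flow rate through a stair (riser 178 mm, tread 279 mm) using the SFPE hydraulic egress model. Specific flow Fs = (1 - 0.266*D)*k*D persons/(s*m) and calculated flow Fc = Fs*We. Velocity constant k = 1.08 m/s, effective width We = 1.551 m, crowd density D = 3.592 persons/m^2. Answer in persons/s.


1 - 0.266*D = 1 - 0.266*3.592 = 0.044528
Fs = 0.044528 * 1.08 * 3.592 = 0.17274 persons/(s*m)
Fc = 0.17274 * 1.551 = 0.26792 persons/s

0.26792 persons/s


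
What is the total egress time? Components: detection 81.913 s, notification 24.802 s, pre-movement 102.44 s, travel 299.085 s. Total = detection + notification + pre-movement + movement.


Total = 81.913 + 24.802 + 102.44 + 299.085 = 508.24 s

508.24 s


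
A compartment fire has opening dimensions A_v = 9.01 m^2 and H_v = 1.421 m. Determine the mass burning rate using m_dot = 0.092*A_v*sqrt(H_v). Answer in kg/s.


sqrt(H_v) = 1.1921
m_dot = 0.092 * 9.01 * 1.1921 = 0.98812 kg/s

0.98812 kg/s
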